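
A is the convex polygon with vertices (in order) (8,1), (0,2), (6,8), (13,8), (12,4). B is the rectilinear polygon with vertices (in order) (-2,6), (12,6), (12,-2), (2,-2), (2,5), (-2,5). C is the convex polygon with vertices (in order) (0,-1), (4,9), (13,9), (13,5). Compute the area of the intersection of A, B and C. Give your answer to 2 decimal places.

The intersection is the polygon with vertices (2,4), (4,6), (12,6), (12,4.538), (5.115,1.361), (2,1.75).
By the shoelace formula its area is 32.85.

32.85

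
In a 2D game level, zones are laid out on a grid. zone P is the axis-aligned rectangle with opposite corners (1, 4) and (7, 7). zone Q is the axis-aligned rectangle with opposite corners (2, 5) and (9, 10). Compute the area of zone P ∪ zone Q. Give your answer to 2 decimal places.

By inclusion–exclusion:
Individual areas: |zone P| = 18, |zone Q| = 35.
|zone P∩zone Q|: x∈[2,7], y∈[5,7] → 5·2 = 10.
|zone P ∪ zone Q| = 53 − 10 = 43.00.

43.00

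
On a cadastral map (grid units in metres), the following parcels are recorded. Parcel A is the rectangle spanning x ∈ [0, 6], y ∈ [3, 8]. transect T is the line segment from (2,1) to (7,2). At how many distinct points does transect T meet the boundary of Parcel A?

The segment lies entirely outside Parcel A and never meets its boundary.

0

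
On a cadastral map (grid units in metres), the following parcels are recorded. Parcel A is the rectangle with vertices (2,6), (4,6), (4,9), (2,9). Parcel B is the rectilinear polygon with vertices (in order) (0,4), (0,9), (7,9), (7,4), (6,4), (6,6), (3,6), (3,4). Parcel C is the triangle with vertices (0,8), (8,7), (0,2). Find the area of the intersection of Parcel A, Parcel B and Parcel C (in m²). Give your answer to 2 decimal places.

The intersection is the polygon with vertices (3,6), (2,6), (2,7.75), (4,7.5), (4,6).
By the shoelace formula its area is 3.25.

3.25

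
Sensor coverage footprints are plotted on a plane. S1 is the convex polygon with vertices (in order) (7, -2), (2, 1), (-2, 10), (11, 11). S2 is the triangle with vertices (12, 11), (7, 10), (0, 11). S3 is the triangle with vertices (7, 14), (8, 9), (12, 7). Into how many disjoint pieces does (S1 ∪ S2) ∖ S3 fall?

2

(S1 ∪ S2) ∖ S3 splits into 2 disjoint pieces (area 95.0083, area 1.794).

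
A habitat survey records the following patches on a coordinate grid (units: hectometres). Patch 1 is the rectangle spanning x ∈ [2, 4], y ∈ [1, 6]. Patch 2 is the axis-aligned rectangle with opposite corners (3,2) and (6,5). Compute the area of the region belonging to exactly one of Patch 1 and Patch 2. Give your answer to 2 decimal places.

|Patch 1∩Patch 2|: x∈[3,4], y∈[2,5] → 1·3 = 3.
|Patch 1 △ Patch 2| = |Patch 1| + |Patch 2| − 2·|Patch 1∩Patch 2| = 10 + 9 − 6 = 13.00.

13.00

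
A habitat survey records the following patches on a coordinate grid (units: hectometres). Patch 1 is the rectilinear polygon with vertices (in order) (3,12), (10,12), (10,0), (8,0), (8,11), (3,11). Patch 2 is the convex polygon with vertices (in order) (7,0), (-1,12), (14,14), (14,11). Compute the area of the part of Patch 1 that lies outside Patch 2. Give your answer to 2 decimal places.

|Patch 1| = 29, |Patch 1∩Patch 2| = 22.7143.
|Patch 1 ∖ Patch 2| = |Patch 1| − |Patch 1∩Patch 2| = 29 − 22.7143 = 6.29.

6.29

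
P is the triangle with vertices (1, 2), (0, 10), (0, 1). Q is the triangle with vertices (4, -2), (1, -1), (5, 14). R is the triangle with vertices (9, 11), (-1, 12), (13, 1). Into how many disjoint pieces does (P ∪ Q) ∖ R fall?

3

(P ∪ Q) ∖ R splits into 3 disjoint pieces (area 4.5, area 20.8732, area 0.668).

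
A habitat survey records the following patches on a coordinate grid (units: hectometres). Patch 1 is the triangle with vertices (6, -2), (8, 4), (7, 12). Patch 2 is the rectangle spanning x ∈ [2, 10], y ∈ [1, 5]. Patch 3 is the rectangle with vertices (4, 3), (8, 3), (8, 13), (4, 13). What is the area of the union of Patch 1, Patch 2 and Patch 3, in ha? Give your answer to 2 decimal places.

65.18

By inclusion–exclusion:
Individual areas: |Patch 1| = 11, |Patch 2| = 32, |Patch 3| = 40.
|Patch 1∩Patch 2| = 5.0089.
|Patch 1∩Patch 3| = 7.7262.
|Patch 2∩Patch 3|: x∈[4,8], y∈[3,5] → 4·2 = 8.
|Patch 1∩Patch 2∩Patch 3| = 2.9137.
|Patch 1 ∪ Patch 2 ∪ Patch 3| = 83 − 20.7351 + 2.9137 = 65.18.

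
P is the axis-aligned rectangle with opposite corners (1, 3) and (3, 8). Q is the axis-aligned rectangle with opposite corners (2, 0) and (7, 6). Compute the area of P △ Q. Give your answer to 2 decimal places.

|P∩Q|: x∈[2,3], y∈[3,6] → 1·3 = 3.
|P △ Q| = |P| + |Q| − 2·|P∩Q| = 10 + 30 − 6 = 34.00.

34.00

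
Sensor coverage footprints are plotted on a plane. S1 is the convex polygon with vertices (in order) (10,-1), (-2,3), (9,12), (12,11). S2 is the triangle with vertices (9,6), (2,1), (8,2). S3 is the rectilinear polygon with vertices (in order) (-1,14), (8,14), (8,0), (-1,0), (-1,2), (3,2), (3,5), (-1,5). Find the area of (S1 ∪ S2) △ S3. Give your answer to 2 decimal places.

|S1 ∪ S2| = 95.2323.
|(S1 ∪ S2) ∩ S3| = 46.5859.
|(S1 ∪ S2) △ S3| = 95.2323 + 114 − 93.1717 = 116.06.

116.06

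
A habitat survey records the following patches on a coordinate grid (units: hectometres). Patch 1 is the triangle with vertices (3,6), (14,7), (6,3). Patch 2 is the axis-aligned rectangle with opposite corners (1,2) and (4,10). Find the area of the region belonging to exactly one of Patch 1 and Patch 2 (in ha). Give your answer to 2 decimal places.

40.91

|Patch 1| = 18, |Patch 2| = 24, |Patch 1∩Patch 2| = 0.5455.
|Patch 1 △ Patch 2| = |Patch 1| + |Patch 2| − 2·|Patch 1∩Patch 2| = 18 + 24 − 1.0909 = 40.91.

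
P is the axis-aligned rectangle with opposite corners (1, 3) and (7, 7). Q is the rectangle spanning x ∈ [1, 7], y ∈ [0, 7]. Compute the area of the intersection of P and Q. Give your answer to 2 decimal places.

24.00

|P∩Q|: x∈[1,7], y∈[3,7] → 6·4 = 24.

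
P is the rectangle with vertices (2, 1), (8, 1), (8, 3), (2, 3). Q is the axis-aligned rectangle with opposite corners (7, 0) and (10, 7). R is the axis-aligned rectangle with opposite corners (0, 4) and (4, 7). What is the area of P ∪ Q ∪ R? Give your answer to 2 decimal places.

43.00

By inclusion–exclusion:
Individual areas: |P| = 12, |Q| = 21, |R| = 12.
|P∩Q|: x∈[7,8], y∈[1,3] → 1·2 = 2.
|P∩R| = 0 (no overlap).
|Q∩R| = 0 (no overlap).
|P∩Q∩R| = 0.
|P ∪ Q ∪ R| = 45 − 2 + 0 = 43.00.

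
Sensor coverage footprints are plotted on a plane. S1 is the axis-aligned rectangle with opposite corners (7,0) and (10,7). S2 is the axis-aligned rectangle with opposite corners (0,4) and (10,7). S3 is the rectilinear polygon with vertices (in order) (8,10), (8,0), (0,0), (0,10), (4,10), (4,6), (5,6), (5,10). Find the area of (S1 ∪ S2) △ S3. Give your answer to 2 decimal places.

|S1 ∪ S2| = 42.
|(S1 ∪ S2) ∩ S3| = 27.
|(S1 ∪ S2) △ S3| = 42 + 76 − 54 = 64.00.

64.00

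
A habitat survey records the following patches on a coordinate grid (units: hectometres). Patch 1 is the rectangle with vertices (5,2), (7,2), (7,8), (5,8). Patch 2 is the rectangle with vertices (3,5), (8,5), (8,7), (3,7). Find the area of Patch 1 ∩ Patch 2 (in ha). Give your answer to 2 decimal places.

|Patch 1∩Patch 2|: x∈[5,7], y∈[5,7] → 2·2 = 4.

4.00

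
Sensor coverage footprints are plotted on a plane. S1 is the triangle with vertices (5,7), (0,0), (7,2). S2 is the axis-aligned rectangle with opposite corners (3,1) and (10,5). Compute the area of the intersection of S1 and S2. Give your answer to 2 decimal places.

The intersection is the polygon with vertices (3.571,5), (5.8,5), (7,2), (3.5,1), (3,1), (3,4.2).
By the shoelace formula its area is 12.22.

12.22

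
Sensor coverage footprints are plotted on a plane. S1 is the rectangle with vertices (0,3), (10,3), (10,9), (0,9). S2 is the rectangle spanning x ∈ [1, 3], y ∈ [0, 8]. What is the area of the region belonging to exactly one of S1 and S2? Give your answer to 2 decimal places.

|S1∩S2|: x∈[1,3], y∈[3,8] → 2·5 = 10.
|S1 △ S2| = |S1| + |S2| − 2·|S1∩S2| = 60 + 16 − 20 = 56.00.

56.00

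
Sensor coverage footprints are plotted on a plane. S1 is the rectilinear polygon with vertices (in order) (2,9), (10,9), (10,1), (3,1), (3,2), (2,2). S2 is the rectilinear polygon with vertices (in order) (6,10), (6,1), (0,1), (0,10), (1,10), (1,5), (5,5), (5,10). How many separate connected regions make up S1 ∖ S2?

S1 ∖ S2 splits into 2 disjoint pieces (area 12, area 32).

2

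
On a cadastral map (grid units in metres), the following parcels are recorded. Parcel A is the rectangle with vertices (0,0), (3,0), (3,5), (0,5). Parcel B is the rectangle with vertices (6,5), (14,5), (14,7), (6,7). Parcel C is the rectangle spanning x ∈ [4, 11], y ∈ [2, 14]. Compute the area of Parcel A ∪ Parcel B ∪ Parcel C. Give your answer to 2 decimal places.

105.00

By inclusion–exclusion:
Individual areas: |Parcel A| = 15, |Parcel B| = 16, |Parcel C| = 84.
|Parcel A∩Parcel B| = 0 (no overlap).
|Parcel A∩Parcel C| = 0 (no overlap).
|Parcel B∩Parcel C|: x∈[6,11], y∈[5,7] → 5·2 = 10.
|Parcel A∩Parcel B∩Parcel C| = 0.
|Parcel A ∪ Parcel B ∪ Parcel C| = 115 − 10 + 0 = 105.00.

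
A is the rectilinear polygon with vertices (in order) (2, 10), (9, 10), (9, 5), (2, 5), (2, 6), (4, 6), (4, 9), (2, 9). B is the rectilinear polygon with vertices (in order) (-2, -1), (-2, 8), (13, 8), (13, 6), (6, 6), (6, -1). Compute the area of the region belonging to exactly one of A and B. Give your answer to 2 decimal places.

|A| = 29, |B| = 86, |A∩B| = 14.
|A △ B| = |A| + |B| − 2·|A∩B| = 29 + 86 − 28 = 87.00.

87.00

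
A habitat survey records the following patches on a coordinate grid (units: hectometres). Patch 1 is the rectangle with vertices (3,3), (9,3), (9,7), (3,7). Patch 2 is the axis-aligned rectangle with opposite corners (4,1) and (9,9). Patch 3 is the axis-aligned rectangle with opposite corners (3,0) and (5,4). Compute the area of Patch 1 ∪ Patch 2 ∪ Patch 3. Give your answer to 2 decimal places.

By inclusion–exclusion:
Individual areas: |Patch 1| = 24, |Patch 2| = 40, |Patch 3| = 8.
|Patch 1∩Patch 2|: x∈[4,9], y∈[3,7] → 5·4 = 20.
|Patch 1∩Patch 3|: x∈[3,5], y∈[3,4] → 2·1 = 2.
|Patch 2∩Patch 3|: x∈[4,5], y∈[1,4] → 1·3 = 3.
|Patch 1∩Patch 2∩Patch 3| = 1.
|Patch 1 ∪ Patch 2 ∪ Patch 3| = 72 − 25 + 1 = 48.00.

48.00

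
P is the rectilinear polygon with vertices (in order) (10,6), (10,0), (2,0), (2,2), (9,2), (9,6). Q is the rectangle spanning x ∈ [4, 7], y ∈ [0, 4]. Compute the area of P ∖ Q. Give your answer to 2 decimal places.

|P| = 20, |P∩Q| = 6.
|P ∖ Q| = |P| − |P∩Q| = 20 − 6 = 14.00.

14.00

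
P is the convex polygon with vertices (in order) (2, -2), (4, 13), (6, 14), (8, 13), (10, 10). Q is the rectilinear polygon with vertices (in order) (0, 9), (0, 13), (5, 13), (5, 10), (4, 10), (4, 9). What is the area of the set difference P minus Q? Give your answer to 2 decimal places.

|P| = 56, |P∩Q| = 4.0667.
|P ∖ Q| = |P| − |P∩Q| = 56 − 4.0667 = 51.93.

51.93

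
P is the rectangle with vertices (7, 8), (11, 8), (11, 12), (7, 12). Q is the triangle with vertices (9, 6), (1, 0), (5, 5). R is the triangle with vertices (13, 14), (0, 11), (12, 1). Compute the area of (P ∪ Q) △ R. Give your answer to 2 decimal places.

|P ∪ Q| = 24.
|(P ∪ Q) ∩ R| = 16.9109.
|(P ∪ Q) △ R| = 24 + 83 − 33.8219 = 73.18.

73.18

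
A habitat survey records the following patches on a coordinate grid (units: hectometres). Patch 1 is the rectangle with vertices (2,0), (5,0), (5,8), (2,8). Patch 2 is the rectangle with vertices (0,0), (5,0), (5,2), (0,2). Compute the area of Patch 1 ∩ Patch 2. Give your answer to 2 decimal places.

6.00

|Patch 1∩Patch 2|: x∈[2,5], y∈[0,2] → 3·2 = 6.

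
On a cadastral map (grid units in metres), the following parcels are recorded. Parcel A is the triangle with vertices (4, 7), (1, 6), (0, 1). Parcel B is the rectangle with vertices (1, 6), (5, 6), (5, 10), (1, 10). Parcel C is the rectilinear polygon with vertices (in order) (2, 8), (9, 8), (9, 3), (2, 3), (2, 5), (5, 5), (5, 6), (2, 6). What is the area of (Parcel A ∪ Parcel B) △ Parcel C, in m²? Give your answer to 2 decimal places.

|Parcel A ∪ Parcel B| = 21.8333.
|(Parcel A ∪ Parcel B) ∩ Parcel C| = 6.3333.
|(Parcel A ∪ Parcel B) △ Parcel C| = 21.8333 + 32 − 12.6667 = 41.17.

41.17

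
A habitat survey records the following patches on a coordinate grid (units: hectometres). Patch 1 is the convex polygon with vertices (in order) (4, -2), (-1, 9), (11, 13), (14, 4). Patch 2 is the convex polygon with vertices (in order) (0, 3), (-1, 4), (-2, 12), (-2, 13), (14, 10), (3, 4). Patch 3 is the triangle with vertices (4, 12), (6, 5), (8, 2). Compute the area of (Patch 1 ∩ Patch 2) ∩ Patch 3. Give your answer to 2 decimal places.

2.17

The region (Patch 1 ∩ Patch 2) ∩ Patch 3 is the polygon with vertices (4.471,10.823), (6.448,5.881), (5.843,5.551), (4.348,10.783).
By the shoelace formula its area is 2.17.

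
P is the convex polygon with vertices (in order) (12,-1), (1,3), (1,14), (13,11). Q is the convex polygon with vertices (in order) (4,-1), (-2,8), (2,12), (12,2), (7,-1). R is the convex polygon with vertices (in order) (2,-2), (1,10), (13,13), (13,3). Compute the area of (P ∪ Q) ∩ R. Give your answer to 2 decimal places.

116.87

The region (P ∪ Q) ∩ R is the polygon with vertices (4,-1), (1.619,2.571), (1,10), (9,12), (13,11), (12.307,2.685), (4.2,-1).
By the shoelace formula its area is 116.87.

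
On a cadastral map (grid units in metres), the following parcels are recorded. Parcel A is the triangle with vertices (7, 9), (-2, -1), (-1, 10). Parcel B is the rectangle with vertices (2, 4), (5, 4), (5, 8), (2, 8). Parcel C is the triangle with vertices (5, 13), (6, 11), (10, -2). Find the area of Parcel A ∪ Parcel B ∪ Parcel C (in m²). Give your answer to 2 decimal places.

By inclusion–exclusion:
Individual areas: |Parcel A| = 44.5, |Parcel B| = 12, |Parcel C| = 2.5.
|Parcel A∩Parcel B| = 8.5278.
|Parcel A∩Parcel C| = 0.1383.
|Parcel B∩Parcel C| = 0.
|Parcel A∩Parcel B∩Parcel C| = 0.
|Parcel A ∪ Parcel B ∪ Parcel C| = 59 − 8.6661 + 0 = 50.33.

50.33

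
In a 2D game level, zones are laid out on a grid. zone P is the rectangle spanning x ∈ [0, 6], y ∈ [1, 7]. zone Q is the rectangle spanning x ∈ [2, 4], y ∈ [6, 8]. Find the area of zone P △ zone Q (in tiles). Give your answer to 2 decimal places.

36.00

|zone P∩zone Q|: x∈[2,4], y∈[6,7] → 2·1 = 2.
|zone P △ zone Q| = |zone P| + |zone Q| − 2·|zone P∩zone Q| = 36 + 4 − 4 = 36.00.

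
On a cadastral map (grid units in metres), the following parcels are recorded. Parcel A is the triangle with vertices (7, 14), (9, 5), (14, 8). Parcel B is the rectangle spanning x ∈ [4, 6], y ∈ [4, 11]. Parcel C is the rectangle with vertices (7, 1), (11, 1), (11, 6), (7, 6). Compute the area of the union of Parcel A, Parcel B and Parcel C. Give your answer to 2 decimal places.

By inclusion–exclusion:
Individual areas: |Parcel A| = 25.5, |Parcel B| = 14, |Parcel C| = 20.
|Parcel A∩Parcel B| = 0.
|Parcel A∩Parcel C| = 0.9444.
|Parcel B∩Parcel C| = 0 (no overlap).
|Parcel A∩Parcel B∩Parcel C| = 0.
|Parcel A ∪ Parcel B ∪ Parcel C| = 59.5 − 0.9444 + 0 = 58.56.

58.56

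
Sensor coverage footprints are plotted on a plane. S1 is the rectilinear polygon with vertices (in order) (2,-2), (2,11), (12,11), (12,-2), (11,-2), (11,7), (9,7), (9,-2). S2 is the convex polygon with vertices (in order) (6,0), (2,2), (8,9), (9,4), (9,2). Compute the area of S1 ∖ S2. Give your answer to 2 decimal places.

79.50

|S1| = 112, |S1∩S2| = 32.5.
|S1 ∖ S2| = |S1| − |S1∩S2| = 112 − 32.5 = 79.50.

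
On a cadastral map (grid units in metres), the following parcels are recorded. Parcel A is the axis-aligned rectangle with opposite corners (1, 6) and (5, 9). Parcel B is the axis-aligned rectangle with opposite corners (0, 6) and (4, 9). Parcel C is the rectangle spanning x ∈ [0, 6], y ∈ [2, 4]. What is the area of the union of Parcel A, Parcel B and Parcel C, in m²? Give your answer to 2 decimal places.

By inclusion–exclusion:
Individual areas: |Parcel A| = 12, |Parcel B| = 12, |Parcel C| = 12.
|Parcel A∩Parcel B|: x∈[1,4], y∈[6,9] → 3·3 = 9.
|Parcel A∩Parcel C| = 0 (no overlap).
|Parcel B∩Parcel C| = 0 (no overlap).
|Parcel A∩Parcel B∩Parcel C| = 0.
|Parcel A ∪ Parcel B ∪ Parcel C| = 36 − 9 + 0 = 27.00.

27.00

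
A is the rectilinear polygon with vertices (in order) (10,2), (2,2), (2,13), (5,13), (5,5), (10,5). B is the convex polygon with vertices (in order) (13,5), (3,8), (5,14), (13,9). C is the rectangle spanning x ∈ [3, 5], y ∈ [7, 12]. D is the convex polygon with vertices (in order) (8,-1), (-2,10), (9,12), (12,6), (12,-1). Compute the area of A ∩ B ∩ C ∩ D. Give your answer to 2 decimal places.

The intersection is the polygon with vertices (3,8), (4.032,11.097), (5,11.273), (5,7.4).
By the shoelace formula its area is 5.28.

5.28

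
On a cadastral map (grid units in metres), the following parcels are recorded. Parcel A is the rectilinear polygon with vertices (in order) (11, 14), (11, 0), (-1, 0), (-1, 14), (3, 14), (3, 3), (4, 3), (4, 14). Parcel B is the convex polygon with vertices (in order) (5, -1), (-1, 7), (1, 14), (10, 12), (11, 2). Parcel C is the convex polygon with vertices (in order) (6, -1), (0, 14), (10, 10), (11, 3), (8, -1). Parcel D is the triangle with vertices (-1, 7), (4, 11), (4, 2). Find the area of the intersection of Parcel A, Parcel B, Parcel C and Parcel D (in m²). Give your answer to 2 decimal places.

2.07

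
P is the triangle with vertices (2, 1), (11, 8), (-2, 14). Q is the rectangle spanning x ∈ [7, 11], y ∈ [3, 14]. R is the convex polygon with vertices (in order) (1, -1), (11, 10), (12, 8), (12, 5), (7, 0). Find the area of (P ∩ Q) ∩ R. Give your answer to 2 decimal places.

4.14

The region (P ∩ Q) ∩ R is the polygon with vertices (7,5.6), (9.719,8.591), (11,8), (7,4.889).
By the shoelace formula its area is 4.14.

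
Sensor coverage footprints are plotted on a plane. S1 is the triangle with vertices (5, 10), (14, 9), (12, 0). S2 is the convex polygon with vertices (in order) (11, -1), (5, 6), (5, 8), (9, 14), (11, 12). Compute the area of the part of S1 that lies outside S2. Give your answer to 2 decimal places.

|S1| = 41.5, |S1∩S2| = 23.1558.
|S1 ∖ S2| = |S1| − |S1∩S2| = 41.5 − 23.1558 = 18.34.

18.34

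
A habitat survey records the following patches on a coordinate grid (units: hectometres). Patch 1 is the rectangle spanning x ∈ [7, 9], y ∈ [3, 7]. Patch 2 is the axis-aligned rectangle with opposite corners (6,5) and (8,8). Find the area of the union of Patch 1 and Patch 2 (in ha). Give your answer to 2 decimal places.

12.00

By inclusion–exclusion:
Individual areas: |Patch 1| = 8, |Patch 2| = 6.
|Patch 1∩Patch 2|: x∈[7,8], y∈[5,7] → 1·2 = 2.
|Patch 1 ∪ Patch 2| = 14 − 2 = 12.00.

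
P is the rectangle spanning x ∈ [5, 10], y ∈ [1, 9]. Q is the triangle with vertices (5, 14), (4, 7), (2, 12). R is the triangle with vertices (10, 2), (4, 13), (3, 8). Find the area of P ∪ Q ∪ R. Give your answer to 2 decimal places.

54.65

By inclusion–exclusion:
Individual areas: |P| = 40, |Q| = 9.5, |R| = 20.5.
|P∩Q| = 0.
|P∩R| = 10.9221.
|Q∩R| = 4.4302.
|P∩Q∩R| = 0.
|P ∪ Q ∪ R| = 70 − 15.3523 + 0 = 54.65.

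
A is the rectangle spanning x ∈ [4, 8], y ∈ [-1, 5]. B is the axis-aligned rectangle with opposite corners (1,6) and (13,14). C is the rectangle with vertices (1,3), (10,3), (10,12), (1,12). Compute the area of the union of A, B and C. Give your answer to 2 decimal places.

139.00

By inclusion–exclusion:
Individual areas: |A| = 24, |B| = 96, |C| = 81.
|A∩B| = 0 (no overlap).
|A∩C|: x∈[4,8], y∈[3,5] → 4·2 = 8.
|B∩C|: x∈[1,10], y∈[6,12] → 9·6 = 54.
|A∩B∩C| = 0.
|A ∪ B ∪ C| = 201 − 62 + 0 = 139.00.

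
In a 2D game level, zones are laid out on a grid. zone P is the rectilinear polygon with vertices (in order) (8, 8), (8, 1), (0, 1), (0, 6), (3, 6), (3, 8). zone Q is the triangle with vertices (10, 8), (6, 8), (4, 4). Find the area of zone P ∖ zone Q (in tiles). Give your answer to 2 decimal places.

43.33

|zone P| = 50, |zone P∩zone Q| = 6.6667.
|zone P ∖ zone Q| = |zone P| − |zone P∩zone Q| = 50 − 6.6667 = 43.33.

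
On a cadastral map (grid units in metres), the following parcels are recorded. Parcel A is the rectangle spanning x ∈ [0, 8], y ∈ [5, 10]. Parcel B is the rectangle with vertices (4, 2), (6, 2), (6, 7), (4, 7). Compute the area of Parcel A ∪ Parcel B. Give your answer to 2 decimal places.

By inclusion–exclusion:
Individual areas: |Parcel A| = 40, |Parcel B| = 10.
|Parcel A∩Parcel B|: x∈[4,6], y∈[5,7] → 2·2 = 4.
|Parcel A ∪ Parcel B| = 50 − 4 = 46.00.

46.00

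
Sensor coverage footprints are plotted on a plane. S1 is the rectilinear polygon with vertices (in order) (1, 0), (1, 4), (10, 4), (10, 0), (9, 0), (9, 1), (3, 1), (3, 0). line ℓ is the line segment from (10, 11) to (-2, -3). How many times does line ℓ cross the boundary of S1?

2

The segment meets the boundary at (1,0.5), (4,4).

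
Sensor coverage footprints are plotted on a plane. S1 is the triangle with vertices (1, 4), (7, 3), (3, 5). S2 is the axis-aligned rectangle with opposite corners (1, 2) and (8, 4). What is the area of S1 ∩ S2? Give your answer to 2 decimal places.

2.00

The intersection is the polygon with vertices (7,3), (1,4), (5,4).
By the shoelace formula its area is 2.00.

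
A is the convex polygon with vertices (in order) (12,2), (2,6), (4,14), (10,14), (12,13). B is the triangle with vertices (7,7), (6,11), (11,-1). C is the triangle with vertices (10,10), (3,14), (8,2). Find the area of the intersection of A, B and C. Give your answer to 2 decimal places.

The intersection is the polygon with vertices (7,7), (6,11), (8.656,4.625), (8.5,4).
By the shoelace formula its area is 2.83.

2.83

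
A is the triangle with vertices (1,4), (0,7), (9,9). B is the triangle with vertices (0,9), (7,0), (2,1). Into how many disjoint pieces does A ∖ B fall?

2

A ∖ B splits into 2 disjoint pieces (area 1.1344, area 9.359).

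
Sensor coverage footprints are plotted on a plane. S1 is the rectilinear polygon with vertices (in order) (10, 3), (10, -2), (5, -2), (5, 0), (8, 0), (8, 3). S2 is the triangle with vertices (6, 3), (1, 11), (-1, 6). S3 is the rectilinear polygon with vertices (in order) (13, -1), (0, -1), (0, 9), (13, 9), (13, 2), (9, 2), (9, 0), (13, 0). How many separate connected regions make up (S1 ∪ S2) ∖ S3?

(S1 ∪ S2) ∖ S3 splits into 4 disjoint pieces (area 5, area 2, area 1.4643, area 2.05).

4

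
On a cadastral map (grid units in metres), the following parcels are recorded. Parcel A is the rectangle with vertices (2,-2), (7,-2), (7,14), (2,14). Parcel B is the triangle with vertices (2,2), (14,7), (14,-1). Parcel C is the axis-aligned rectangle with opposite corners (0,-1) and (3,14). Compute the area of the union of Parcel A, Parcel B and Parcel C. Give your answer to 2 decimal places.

By inclusion–exclusion:
Individual areas: |Parcel A| = 80, |Parcel B| = 48, |Parcel C| = 45.
|Parcel A∩Parcel B| = 8.3333.
|Parcel A∩Parcel C|: x∈[2,3], y∈[-1,14] → 1·15 = 15.
|Parcel B∩Parcel C| = 0.3333.
|Parcel A∩Parcel B∩Parcel C| = 0.3333.
|Parcel A ∪ Parcel B ∪ Parcel C| = 173 − 23.6667 + 0.3333 = 149.67.

149.67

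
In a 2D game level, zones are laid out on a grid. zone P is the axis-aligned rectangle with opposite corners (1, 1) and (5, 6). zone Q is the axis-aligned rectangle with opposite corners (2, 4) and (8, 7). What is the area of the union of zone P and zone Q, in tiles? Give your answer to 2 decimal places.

By inclusion–exclusion:
Individual areas: |zone P| = 20, |zone Q| = 18.
|zone P∩zone Q|: x∈[2,5], y∈[4,6] → 3·2 = 6.
|zone P ∪ zone Q| = 38 − 6 = 32.00.

32.00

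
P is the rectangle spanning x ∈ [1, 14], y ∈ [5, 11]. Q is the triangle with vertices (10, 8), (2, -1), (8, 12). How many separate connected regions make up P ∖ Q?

P ∖ Q splits into 2 disjoint pieces (area 30.25, area 30.9231).

2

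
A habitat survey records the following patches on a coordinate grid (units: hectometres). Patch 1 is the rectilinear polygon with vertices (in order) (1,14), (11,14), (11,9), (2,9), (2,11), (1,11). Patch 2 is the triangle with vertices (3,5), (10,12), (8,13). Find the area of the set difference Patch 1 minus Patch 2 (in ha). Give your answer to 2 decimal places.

|Patch 1| = 48, |Patch 1∩Patch 2| = 7.5.
|Patch 1 ∖ Patch 2| = |Patch 1| − |Patch 1∩Patch 2| = 48 − 7.5 = 40.50.

40.50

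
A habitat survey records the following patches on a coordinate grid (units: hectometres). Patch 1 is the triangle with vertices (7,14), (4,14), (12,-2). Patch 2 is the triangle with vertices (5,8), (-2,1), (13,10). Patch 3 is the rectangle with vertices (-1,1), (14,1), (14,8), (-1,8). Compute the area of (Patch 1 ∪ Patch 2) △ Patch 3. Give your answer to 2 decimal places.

|Patch 1 ∪ Patch 2| = 42.2208.
|(Patch 1 ∪ Patch 2) ∩ Patch 3| = 23.1819.
|(Patch 1 ∪ Patch 2) △ Patch 3| = 42.2208 + 105 − 46.3638 = 100.86.

100.86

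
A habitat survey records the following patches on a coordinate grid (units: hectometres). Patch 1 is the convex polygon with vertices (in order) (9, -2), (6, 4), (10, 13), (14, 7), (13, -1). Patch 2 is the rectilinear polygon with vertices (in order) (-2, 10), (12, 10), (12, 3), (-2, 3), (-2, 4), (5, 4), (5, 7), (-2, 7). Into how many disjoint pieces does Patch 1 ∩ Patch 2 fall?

1

Patch 1 ∩ Patch 2 is a single connected region.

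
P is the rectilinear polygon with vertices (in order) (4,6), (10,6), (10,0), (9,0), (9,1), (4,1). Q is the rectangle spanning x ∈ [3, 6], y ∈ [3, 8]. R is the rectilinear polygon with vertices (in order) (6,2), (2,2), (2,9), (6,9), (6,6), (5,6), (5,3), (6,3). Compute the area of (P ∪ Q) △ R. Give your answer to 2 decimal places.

37.00

|P ∪ Q| = 40.
|(P ∪ Q) ∩ R| = 14.
|(P ∪ Q) △ R| = 40 + 25 − 28 = 37.00.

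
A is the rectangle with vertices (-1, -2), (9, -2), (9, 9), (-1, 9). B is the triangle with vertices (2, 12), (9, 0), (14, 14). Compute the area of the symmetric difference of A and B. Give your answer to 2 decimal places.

|A| = 110, |B| = 79, |A∩B| = 23.625.
|A △ B| = |A| + |B| − 2·|A∩B| = 110 + 79 − 47.25 = 141.75.

141.75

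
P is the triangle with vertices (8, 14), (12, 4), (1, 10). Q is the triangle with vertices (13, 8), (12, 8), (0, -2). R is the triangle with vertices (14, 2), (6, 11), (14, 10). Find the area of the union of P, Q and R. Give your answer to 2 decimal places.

67.98

By inclusion–exclusion:
Individual areas: |P| = 43, |Q| = 5, |R| = 32.
|P∩Q| = 1.0289.
|P∩R| = 9.799.
|Q∩R| = 1.6298.
|P∩Q∩R| = 0.4415.
|P ∪ Q ∪ R| = 80 − 12.4577 + 0.4415 = 67.98.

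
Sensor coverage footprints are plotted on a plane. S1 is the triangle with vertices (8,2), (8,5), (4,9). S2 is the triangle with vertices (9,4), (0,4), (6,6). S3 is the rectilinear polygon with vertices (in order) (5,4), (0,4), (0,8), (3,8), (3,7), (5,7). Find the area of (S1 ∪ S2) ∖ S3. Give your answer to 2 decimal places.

8.75

|S1 ∪ S2| = 12.9162.
|(S1 ∪ S2) ∩ S3| = 4.1667.
|(S1 ∪ S2) ∖ S3| = 12.9162 − 4.1667 = 8.75.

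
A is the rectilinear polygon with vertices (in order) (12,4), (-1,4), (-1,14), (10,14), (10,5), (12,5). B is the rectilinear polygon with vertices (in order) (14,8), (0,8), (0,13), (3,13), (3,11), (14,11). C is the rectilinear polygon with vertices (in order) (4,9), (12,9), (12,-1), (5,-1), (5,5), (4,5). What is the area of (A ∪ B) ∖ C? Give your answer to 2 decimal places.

91.00

|A ∪ B| = 124.
|(A ∪ B) ∩ C| = 33.
|(A ∪ B) ∖ C| = 124 − 33 = 91.00.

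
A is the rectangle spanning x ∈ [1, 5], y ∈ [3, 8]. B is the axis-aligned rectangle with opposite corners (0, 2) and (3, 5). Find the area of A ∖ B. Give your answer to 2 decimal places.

16.00

|A∩B|: x∈[1,3], y∈[3,5] → 2·2 = 4.
|A| = 20.
|A ∖ B| = |A| − |A∩B| = 20 − 4 = 16.00.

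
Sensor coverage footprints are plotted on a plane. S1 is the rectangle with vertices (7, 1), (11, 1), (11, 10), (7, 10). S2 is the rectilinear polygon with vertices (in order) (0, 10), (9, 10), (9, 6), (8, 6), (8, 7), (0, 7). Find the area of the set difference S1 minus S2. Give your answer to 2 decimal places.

|S1| = 36, |S1∩S2| = 7.
|S1 ∖ S2| = |S1| − |S1∩S2| = 36 − 7 = 29.00.

29.00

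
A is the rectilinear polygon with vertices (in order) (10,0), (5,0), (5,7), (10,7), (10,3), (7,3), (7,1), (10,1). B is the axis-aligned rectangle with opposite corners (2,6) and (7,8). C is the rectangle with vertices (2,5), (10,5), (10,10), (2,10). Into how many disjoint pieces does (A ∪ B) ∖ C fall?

(A ∪ B) ∖ C is a single connected region.

1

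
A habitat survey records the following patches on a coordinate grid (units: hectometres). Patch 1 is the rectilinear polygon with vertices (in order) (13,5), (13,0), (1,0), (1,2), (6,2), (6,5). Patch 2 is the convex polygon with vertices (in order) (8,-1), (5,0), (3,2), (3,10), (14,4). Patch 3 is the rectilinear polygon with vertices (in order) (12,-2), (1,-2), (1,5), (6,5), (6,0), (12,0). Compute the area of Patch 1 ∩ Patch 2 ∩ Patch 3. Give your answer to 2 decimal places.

4.00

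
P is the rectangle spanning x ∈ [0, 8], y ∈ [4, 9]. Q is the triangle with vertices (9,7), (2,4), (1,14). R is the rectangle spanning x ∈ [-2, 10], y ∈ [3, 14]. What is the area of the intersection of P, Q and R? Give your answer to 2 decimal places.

The intersection is the polygon with vertices (2,4), (1.5,9), (6.714,9), (8,7.875), (8,6.571).
By the shoelace formula its area is 22.81.

22.81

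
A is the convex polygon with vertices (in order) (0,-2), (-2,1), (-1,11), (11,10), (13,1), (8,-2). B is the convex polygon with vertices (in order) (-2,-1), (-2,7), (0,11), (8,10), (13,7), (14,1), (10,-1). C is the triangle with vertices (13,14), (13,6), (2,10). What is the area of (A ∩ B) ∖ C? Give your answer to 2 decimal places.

|A ∩ B| = 147.8829.
|(A ∩ B) ∩ C| = 14.581.
|(A ∩ B) ∖ C| = 147.8829 − 14.581 = 133.30.

133.30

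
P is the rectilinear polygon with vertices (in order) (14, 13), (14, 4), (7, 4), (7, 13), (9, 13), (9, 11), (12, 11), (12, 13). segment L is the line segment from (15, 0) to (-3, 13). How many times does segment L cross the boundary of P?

The segment meets the boundary at (7,5.778), (9.462,4).

2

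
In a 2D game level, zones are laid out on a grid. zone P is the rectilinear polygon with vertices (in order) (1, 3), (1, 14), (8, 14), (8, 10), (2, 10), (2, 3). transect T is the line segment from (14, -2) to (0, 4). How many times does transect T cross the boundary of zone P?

2

The segment meets the boundary at (1,3.571), (2,3.143).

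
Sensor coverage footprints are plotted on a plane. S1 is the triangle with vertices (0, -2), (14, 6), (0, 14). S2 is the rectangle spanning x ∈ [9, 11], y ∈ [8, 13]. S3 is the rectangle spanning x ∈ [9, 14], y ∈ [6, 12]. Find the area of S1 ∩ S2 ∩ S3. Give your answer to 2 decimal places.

0.64

The intersection is the polygon with vertices (9,8), (9,8.857), (10.5,8).
By the shoelace formula its area is 0.64.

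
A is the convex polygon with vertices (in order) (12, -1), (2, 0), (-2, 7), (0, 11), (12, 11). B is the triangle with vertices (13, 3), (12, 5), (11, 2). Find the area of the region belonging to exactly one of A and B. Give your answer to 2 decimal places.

|A| = 141, |B| = 2.5, |A∩B| = 1.25.
|A △ B| = |A| + |B| − 2·|A∩B| = 141 + 2.5 − 2.5 = 141.00.

141.00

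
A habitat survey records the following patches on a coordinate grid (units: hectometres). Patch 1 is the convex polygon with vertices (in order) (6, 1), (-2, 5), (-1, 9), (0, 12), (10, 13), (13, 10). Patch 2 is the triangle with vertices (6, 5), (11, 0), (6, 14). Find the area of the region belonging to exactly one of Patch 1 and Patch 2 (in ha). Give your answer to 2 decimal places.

103.31

|Patch 1| = 114.5, |Patch 2| = 22.5, |Patch 1∩Patch 2| = 16.8439.
|Patch 1 △ Patch 2| = |Patch 1| + |Patch 2| − 2·|Patch 1∩Patch 2| = 114.5 + 22.5 − 33.6878 = 103.31.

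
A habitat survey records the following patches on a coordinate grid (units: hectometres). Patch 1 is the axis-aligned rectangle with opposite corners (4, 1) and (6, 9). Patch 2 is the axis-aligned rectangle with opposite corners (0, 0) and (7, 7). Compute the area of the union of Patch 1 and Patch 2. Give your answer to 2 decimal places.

By inclusion–exclusion:
Individual areas: |Patch 1| = 16, |Patch 2| = 49.
|Patch 1∩Patch 2|: x∈[4,6], y∈[1,7] → 2·6 = 12.
|Patch 1 ∪ Patch 2| = 65 − 12 = 53.00.

53.00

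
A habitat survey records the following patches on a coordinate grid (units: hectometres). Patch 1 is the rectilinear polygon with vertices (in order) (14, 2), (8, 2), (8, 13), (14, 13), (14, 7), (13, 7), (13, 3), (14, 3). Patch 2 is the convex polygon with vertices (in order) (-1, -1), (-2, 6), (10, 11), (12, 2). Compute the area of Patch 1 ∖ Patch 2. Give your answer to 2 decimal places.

|Patch 1| = 62, |Patch 1∩Patch 2| = 26.1667.
|Patch 1 ∖ Patch 2| = |Patch 1| − |Patch 1∩Patch 2| = 62 − 26.1667 = 35.83.

35.83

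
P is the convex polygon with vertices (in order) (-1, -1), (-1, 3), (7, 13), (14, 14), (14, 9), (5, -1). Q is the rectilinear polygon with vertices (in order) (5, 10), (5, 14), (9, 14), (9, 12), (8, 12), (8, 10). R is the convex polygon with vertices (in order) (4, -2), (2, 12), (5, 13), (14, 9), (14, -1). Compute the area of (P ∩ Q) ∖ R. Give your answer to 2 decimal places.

|P ∩ Q| = 7.7857.
|(P ∩ Q) ∩ R| = 5.1557.
|(P ∩ Q) ∖ R| = 7.7857 − 5.1557 = 2.63.

2.63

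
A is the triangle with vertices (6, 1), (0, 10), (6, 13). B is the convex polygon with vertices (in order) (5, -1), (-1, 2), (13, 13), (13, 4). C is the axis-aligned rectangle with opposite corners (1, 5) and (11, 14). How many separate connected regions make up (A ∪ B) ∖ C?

2

(A ∪ B) ∖ C splits into 2 disjoint pieces (area 1, area 63.7013).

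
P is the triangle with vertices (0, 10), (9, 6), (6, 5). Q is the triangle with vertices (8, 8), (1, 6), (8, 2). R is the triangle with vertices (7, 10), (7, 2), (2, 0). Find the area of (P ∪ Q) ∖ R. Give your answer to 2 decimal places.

16.54

|P ∪ Q| = 25.7598.
|(P ∪ Q) ∩ R| = 9.2169.
|(P ∪ Q) ∖ R| = 25.7598 − 9.2169 = 16.54.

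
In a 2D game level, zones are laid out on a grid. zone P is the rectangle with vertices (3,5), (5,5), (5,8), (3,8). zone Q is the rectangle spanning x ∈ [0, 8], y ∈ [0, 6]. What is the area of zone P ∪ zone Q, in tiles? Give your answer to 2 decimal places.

By inclusion–exclusion:
Individual areas: |zone P| = 6, |zone Q| = 48.
|zone P∩zone Q|: x∈[3,5], y∈[5,6] → 2·1 = 2.
|zone P ∪ zone Q| = 54 − 2 = 52.00.

52.00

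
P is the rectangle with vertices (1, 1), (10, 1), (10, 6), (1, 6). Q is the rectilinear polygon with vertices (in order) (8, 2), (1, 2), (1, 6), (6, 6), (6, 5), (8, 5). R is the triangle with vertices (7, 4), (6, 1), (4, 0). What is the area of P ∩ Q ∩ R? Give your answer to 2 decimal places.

0.83

The intersection is the polygon with vertices (5.5,2), (7,4), (6.333,2).
By the shoelace formula its area is 0.83.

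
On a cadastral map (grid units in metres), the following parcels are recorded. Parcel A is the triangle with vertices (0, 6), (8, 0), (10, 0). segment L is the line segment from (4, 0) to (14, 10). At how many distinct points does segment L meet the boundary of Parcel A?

2

The segment meets the boundary at (6.25,2.25), (5.714,1.714).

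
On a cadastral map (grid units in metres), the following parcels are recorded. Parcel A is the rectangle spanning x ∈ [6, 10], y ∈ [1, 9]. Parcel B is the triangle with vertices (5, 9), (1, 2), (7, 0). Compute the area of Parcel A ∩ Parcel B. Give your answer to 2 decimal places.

1.36

The intersection is the polygon with vertices (6,1), (6,4.5), (6.778,1).
By the shoelace formula its area is 1.36.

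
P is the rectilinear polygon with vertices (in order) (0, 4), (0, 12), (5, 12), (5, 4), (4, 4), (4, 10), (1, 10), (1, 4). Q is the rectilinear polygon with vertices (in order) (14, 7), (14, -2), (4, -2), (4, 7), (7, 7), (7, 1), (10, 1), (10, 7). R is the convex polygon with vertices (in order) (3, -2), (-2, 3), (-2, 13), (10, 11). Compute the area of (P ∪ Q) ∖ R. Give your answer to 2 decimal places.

|P ∪ Q| = 91.
|(P ∪ Q) ∩ R| = 31.9881.
|(P ∪ Q) ∖ R| = 91 − 31.9881 = 59.01.

59.01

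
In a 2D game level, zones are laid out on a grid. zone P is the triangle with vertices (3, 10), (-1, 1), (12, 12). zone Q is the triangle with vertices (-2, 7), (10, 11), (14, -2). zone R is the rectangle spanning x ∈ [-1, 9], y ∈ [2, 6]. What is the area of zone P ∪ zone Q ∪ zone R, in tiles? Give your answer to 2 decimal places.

By inclusion–exclusion:
Individual areas: |zone P| = 36.5, |zone Q| = 86, |zone R| = 40.
|zone P∩zone Q| = 22.9975.
|zone P∩zone R| = 8.8485.
|zone Q∩zone R| = 22.6667.
|zone P∩zone Q∩zone R| = 3.9789.
|zone P ∪ zone Q ∪ zone R| = 162.5 − 54.5126 + 3.9789 = 111.97.

111.97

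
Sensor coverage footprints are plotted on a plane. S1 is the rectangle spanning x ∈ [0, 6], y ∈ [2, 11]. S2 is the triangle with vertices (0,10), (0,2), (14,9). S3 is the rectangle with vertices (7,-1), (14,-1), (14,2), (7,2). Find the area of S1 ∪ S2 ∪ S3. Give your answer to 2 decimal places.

By inclusion–exclusion:
Individual areas: |S1| = 54, |S2| = 56, |S3| = 21.
|S1∩S2| = 37.7143.
|S1∩S3| = 0 (no overlap).
|S2∩S3| = 0.
|S1∩S2∩S3| = 0.
|S1 ∪ S2 ∪ S3| = 131 − 37.7143 + 0 = 93.29.

93.29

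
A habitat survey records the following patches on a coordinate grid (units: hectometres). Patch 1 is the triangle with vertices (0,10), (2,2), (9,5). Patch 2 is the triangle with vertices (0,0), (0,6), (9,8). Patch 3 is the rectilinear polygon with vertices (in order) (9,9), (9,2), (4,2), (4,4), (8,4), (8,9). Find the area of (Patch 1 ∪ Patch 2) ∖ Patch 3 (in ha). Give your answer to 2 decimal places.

|Patch 1 ∪ Patch 2| = 42.0515.
|(Patch 1 ∪ Patch 2) ∩ Patch 3| = 2.3492.
|(Patch 1 ∪ Patch 2) ∖ Patch 3| = 42.0515 − 2.3492 = 39.70.

39.70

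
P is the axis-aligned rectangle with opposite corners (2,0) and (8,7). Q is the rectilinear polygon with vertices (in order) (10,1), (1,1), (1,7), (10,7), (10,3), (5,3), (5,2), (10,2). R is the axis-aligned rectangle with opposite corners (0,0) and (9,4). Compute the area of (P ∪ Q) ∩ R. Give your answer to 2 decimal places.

29.00

|P ∪ Q| = 58.
|(P ∪ Q) ∩ R| = 29.00.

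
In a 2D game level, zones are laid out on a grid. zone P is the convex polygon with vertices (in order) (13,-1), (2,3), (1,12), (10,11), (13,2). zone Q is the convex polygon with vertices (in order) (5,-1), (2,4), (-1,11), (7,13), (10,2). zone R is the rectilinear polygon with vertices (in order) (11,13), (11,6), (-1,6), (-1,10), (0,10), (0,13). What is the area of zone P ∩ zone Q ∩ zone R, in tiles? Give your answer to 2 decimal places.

37.96

The intersection is the polygon with vertices (1.054,11.514), (2.385,11.846), (7.469,11.281), (8.909,6), (1.667,6).
By the shoelace formula its area is 37.96.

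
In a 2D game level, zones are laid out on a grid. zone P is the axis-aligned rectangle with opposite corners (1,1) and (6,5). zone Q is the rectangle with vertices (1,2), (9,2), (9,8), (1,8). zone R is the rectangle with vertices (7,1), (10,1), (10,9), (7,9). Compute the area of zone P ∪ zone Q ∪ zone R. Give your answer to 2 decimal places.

By inclusion–exclusion:
Individual areas: |zone P| = 20, |zone Q| = 48, |zone R| = 24.
|zone P∩zone Q|: x∈[1,6], y∈[2,5] → 5·3 = 15.
|zone P∩zone R| = 0 (no overlap).
|zone Q∩zone R|: x∈[7,9], y∈[2,8] → 2·6 = 12.
|zone P∩zone Q∩zone R| = 0.
|zone P ∪ zone Q ∪ zone R| = 92 − 27 + 0 = 65.00.

65.00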